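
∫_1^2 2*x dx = 3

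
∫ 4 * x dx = 2*x^2 + C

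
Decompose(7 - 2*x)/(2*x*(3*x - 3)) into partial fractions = 5/(6*(x - 1)) - 7/(6*x)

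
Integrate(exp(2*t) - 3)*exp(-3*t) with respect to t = (1 - exp(2*t))*exp(-3*t) + C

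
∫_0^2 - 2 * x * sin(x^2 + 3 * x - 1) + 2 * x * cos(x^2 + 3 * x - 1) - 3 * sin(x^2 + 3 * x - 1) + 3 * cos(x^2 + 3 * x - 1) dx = cos(9) - cos(1) + sin(9) + sin(1)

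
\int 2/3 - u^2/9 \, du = -u^3/27 + 2*u/3 + C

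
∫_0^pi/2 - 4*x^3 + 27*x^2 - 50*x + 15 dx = -18 + (-3 + pi/2)^2*(-pi^2/4 + 2 + 3*pi/2)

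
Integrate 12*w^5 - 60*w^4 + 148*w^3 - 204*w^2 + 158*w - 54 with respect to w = 2*w^6 - 12*w^5 + 37*w^4 - 68*w^3 + 79*w^2 - 54*w + C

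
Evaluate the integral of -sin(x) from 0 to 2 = -1 + cos(2)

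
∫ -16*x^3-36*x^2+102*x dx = -4*x^4 - 12*x^3 + 51*x^2 + C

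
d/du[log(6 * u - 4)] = 3/(3*u - 2)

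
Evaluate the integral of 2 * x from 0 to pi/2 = pi^2/4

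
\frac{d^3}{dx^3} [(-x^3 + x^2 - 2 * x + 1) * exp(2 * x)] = -8*x^3*exp(2*x) - 28*x^2*exp(2*x) - 28*x*exp(2*x) - 10*exp(2*x)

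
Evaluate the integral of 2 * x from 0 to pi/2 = pi^2/4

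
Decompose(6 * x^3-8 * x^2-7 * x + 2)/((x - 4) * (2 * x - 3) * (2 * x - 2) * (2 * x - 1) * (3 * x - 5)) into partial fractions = 333/(196*(3*x - 5)) - 11/(98*(2*x - 1)) - 5/(2*(2*x - 3)) + 7/(12*(x - 1)) + 23/(147*(x - 4))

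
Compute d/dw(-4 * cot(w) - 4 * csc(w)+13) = 4*(cos(w) + 1)/sin(w)^2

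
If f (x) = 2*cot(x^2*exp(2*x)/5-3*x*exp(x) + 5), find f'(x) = 2*(-2*x^2*exp(x)/5 - 2*x*exp(x)/5 + 3*x + 3)*exp(x)/sin(x^2*exp(2*x)/5 - 3*x*exp(x) + 5)^2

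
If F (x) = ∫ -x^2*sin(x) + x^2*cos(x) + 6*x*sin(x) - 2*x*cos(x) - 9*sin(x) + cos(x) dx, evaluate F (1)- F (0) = -5 + 2*cos(1) + 2*sin(1)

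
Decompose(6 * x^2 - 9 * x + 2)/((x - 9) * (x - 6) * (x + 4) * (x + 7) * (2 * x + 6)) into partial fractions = 359/(4992*(x + 7)) - 67/(390*(x + 4)) + 83/(864*(x + 3)) - 41/(1755*(x - 6)) + 407/(14976*(x - 9))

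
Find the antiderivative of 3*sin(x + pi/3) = -3*cos(x + pi/3) + C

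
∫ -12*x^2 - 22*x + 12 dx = -4*x^3 - 11*x^2 + 12*x + C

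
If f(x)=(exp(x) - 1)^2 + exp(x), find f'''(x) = 8*exp(2*x) - exp(x)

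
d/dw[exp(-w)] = -exp(-w)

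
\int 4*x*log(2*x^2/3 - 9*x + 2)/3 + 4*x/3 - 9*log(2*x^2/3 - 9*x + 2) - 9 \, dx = (2*x^2 - 27*x + 6)*log(2*x^2/3 - 9*x + 2)/3 + C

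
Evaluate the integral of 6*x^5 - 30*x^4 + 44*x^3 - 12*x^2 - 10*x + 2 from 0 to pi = -(-1 + (-1 + pi)^2)^2 - (-1 + pi)^2 + 1 + (-1 + (-1 + pi)^2)^3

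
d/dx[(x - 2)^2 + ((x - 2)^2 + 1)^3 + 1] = 6*x^5 - 60*x^4 + 252*x^3 - 552*x^2 + 632*x - 304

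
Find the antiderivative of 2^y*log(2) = 2^y + C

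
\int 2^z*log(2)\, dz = 2^z + C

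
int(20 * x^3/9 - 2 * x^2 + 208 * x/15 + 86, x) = 5*x^4/9 - 2*x^3/3 + 104*x^2/15 + 86*x + C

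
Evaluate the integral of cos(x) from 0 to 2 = sin(2)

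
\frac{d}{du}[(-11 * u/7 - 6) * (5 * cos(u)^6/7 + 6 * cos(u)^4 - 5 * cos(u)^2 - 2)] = 330*u*sin(u)*cos(u)^5/49 + 264*u*sin(u)*cos(u)^3/7 - 110*u*sin(u)*cos(u)/7 + 180*sin(u)*cos(u)^5/7 + 144*sin(u)*cos(u)^3 - 60*sin(u)*cos(u) - 55*cos(u)^6/49 - 66*cos(u)^4/7 + 55*cos(u)^2/7 + 22/7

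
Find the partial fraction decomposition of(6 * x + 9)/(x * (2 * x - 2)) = 15/(2*(x - 1)) - 9/(2*x)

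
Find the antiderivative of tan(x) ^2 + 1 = tan(x) + C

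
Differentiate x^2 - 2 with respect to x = 2*x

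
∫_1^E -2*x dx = 1 - exp(2)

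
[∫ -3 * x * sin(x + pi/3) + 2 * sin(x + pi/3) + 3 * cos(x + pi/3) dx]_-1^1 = 3*cos(1) + 2*sqrt(3)*sin(1)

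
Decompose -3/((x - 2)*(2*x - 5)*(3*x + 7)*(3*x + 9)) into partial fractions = -27/(754*(3*x + 7)) - 8/(319*(2*x - 5)) + 1/(110*(x + 3)) + 1/(65*(x - 2))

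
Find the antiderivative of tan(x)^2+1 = tan(x) + C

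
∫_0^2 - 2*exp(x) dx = 2 - 2*exp(2)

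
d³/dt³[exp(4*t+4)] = 64*exp(4*t + 4)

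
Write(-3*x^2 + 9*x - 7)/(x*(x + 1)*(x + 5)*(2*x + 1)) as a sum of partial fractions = 98/(9*(2*x + 1)) + 127/(180*(x + 5)) - 19/(4*(x + 1)) - 7/(5*x)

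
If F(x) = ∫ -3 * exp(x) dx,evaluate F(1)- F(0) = 3 - 3*E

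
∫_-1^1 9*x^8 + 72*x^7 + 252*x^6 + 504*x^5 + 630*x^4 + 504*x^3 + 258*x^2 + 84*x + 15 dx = 528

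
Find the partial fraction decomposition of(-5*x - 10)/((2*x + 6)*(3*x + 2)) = -10/(7*(3*x + 2)) - 5/(14*(x + 3))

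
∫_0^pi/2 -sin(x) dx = -1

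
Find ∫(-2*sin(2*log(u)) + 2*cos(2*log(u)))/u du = sqrt(2)*sin(2*log(u) + pi/4) + C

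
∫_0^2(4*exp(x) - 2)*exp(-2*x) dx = -1 + (-2 + exp(-2))^2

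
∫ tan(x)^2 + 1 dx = tan(x) + C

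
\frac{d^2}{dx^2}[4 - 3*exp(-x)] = -3*exp(-x)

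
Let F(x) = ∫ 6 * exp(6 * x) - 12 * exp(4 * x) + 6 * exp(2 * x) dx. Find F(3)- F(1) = -(-1 + exp(2))^3 + (-1 + exp(6))^3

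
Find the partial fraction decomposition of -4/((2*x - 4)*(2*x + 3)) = 4/(7*(2*x + 3)) - 2/(7*(x - 2))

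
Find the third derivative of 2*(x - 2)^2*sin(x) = -2*x^2*cos(x) - 12*x*sin(x) + 8*x*cos(x) + 24*sin(x) + 4*cos(x)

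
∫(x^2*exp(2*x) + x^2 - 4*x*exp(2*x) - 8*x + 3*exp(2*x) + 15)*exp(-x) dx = 2*(x - 3)^2*sinh(x) + C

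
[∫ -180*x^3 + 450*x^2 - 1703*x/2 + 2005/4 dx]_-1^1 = 2605/2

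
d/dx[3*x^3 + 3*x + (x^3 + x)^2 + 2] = 6*x^5 + 8*x^3 + 9*x^2 + 2*x + 3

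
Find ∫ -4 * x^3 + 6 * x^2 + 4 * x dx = -x^4 + 2*x^3 + 2*x^2 + C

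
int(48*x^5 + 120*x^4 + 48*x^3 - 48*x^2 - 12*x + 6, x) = 8*x^6 + 24*x^5 + 12*x^4 - 16*x^3 - 6*x^2 + 6*x + C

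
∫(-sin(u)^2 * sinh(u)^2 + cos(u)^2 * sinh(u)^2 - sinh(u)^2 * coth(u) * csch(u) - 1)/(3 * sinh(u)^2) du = sin(2*u)/6 + coth(u)/3 + csch(u)/3 + C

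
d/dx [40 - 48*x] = -48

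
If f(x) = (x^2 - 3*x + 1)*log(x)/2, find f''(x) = (2*x^2*log(x) + 3*x^2 - 3*x - 1)/(2*x^2)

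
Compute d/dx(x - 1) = 1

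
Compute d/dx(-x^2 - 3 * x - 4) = -2*x - 3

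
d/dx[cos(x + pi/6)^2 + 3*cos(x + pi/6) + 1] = -3*sin(x + pi/6) - sin(2*x + pi/3)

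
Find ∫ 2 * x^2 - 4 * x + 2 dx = 2*x^3/3 - 2*x^2 + 2*x + C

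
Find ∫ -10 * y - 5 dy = -5*y^2 - 5*y + C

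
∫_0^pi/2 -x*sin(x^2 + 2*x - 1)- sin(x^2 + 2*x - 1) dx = -cos(1)/2 - cos(1 - pi^2/4)/2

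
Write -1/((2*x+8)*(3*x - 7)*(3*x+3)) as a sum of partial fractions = -3/(380*(3*x - 7)) - 1/(342*(x + 4)) + 1/(180*(x + 1))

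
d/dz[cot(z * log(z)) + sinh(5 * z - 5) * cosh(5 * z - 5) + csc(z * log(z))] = -log(z)*cos(z*log(z))/sin(z*log(z))^2 - log(z)/sin(z*log(z))^2 + 5*cosh(10*z - 10) - cos(z*log(z))/sin(z*log(z))^2 - 1/sin(z*log(z))^2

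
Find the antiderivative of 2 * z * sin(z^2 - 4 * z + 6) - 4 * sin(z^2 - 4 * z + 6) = -cos((z - 2)^2 + 2) + C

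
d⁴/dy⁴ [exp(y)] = exp(y)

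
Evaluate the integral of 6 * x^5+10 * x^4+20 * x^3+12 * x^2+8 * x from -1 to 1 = 12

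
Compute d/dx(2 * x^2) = 4*x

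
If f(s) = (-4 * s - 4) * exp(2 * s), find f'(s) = -8*s*exp(2*s) - 12*exp(2*s)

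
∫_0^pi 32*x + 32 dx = -16 + (-4*pi - 4)^2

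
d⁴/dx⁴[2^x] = 2^x*log(2)^4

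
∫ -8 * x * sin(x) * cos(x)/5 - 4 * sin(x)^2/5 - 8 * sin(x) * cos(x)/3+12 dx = (-4*x/5 - 4/3)*(sin(x)^2 - 15) + C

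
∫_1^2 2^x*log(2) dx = 2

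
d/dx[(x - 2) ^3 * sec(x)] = (x - 2)^2*(x*sin(x)/cos(x) - 2*sin(x)/cos(x) + 3)/cos(x)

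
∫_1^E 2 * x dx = -1 + exp(2)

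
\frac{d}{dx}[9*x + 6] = 9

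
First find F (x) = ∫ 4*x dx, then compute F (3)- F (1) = 16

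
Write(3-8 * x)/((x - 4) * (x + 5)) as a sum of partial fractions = -43/(9*(x + 5)) - 29/(9*(x - 4))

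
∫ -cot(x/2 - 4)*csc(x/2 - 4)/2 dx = csc(x/2 - 4) + C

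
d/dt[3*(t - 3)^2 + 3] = 6*t - 18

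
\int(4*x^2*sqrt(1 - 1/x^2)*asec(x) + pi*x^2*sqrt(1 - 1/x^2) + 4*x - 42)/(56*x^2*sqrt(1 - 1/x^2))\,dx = (2*x - 21)*(4*asec(x) + pi)/112 + C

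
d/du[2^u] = 2^u*log(2)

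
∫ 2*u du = u^2 + C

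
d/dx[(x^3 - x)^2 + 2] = 6*x^5 - 8*x^3 + 2*x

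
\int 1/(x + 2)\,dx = log(x/2 + 1) + C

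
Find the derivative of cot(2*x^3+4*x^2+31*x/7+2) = -(6*x^2 + 8*x + 31/7)/sin(2*x^3 + 4*x^2 + 31*x/7 + 2)^2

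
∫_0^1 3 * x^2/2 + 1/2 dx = 1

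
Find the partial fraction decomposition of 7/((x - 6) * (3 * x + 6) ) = -7/(24*(x + 2)) + 7/(24*(x - 6))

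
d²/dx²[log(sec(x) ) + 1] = cos(x)^(-2)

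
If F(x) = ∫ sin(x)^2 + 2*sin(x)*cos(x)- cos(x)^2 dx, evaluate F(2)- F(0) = 1/2 - sqrt(2)*sin(pi/4 + 4)/2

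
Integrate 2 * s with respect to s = s^2 + C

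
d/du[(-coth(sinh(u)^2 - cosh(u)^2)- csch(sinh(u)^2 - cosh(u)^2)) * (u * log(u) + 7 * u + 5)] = log(u)*csch(1) + log(u)*coth(1) + 8*csch(1) + 8*coth(1)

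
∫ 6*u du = 3*u^2 + C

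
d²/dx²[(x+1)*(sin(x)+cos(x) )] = -x*sin(x) - x*cos(x) - 3*sin(x) + cos(x)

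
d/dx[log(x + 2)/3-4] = 1/(3*x + 6)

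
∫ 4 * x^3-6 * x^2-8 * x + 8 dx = x^4 - 2*x^3 - 4*x^2 + 8*x + C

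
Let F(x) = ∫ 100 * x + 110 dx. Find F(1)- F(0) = 160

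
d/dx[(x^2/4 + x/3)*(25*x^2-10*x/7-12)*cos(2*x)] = -25*x^4*sin(2*x)/2 - 335*x^3*sin(2*x)/21 + 25*x^3*cos(2*x) + 146*x^2*sin(2*x)/21 + 335*x^2*cos(2*x)/14 + 8*x*sin(2*x) - 146*x*cos(2*x)/21 - 4*cos(2*x)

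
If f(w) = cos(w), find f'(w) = -sin(w)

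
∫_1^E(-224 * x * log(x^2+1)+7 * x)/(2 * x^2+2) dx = -28*log(1 + exp(2))^2 - 7*log(2)/4 + 7*log(1 + exp(2))/4 + 28*log(2)^2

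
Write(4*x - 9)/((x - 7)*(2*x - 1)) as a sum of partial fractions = 14/(13*(2*x - 1)) + 19/(13*(x - 7))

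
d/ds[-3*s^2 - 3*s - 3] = -6*s - 3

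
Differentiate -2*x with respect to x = -2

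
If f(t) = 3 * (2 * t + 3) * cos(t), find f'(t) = -6*t*sin(t) - 9*sin(t) + 6*cos(t)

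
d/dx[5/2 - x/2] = -1/2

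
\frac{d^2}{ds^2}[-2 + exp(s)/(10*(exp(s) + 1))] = (-exp(2*s) + exp(s))/(10*exp(3*s) + 30*exp(2*s) + 30*exp(s) + 10)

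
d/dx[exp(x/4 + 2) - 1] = exp(x/4 + 2)/4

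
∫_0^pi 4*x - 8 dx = -8 + 2*(-2 + pi)^2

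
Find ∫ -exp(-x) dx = exp(-x) + C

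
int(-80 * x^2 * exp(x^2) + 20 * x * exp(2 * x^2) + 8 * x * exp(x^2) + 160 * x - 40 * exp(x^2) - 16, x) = -16*x + 5*(4*x - exp(x^2))^2 + 4*exp(x^2) + C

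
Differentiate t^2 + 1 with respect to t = 2*t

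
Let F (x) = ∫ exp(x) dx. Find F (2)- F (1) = -E + exp(2)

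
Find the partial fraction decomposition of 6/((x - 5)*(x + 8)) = -6/(13*(x + 8)) + 6/(13*(x - 5))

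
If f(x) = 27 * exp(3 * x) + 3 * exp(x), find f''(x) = 243*exp(3*x) + 3*exp(x)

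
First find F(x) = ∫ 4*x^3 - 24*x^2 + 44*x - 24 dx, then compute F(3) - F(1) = 0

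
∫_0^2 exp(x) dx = -1 + exp(2)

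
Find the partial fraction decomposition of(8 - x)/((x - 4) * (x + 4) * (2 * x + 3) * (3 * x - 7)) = -153/(2185*(3*x - 7)) + 76/(1265*(2*x + 3)) - 3/(190*(x + 4)) + 1/(110*(x - 4))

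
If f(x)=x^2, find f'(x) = 2*x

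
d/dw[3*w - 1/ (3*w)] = (9*w^2 + 1)/(3*w^2)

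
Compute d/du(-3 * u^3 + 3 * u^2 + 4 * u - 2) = -9*u^2 + 6*u + 4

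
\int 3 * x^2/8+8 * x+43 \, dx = x^3/8 + 4*x^2 + 43*x + C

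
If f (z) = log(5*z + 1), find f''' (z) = 250/(125*z^3 + 75*z^2 + 15*z + 1)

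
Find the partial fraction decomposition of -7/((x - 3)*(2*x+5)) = 14/(11*(2*x + 5)) - 7/(11*(x - 3))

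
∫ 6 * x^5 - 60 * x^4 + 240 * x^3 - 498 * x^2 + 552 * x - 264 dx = x^6 - 12*x^5 + 60*x^4 - 166*x^3 + 276*x^2 - 264*x + C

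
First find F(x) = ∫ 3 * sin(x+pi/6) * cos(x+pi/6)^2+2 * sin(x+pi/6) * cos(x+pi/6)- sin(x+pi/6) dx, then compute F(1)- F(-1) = -sin(1)/4 + sin(3)/2 + sqrt(3)*sin(2)/2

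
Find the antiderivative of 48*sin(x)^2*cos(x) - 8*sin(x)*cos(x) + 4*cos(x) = 4*(4*sin(x)^2 - sin(x) + 1)*sin(x) + C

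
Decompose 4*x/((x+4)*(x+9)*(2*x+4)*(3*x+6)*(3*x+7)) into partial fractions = -63/(50*(3*x + 7)) - 3/(2450*(x + 9)) + 2/(75*(x + 4)) + 58/(147*(x + 2)) - 2/(21*(x + 2)^2)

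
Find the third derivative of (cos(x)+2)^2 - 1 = 4*(2*cos(x) + 1)*sin(x)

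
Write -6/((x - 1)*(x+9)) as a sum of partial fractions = 3/(5*(x + 9)) - 3/(5*(x - 1))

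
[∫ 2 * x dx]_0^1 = 1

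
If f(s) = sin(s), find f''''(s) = sin(s)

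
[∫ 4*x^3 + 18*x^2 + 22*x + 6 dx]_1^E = -28 - 6*E - 2*exp(2) + (-3*E - exp(2) - 2)^2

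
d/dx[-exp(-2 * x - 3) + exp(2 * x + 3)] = (2*exp(4*x + 6) + 2)*exp(-2*x - 3)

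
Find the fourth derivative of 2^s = 2^s*log(2)^4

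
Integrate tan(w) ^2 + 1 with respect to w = tan(w) + C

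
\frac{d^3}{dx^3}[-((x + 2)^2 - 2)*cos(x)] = -x^2*sin(x) - 4*x*sin(x) + 6*x*cos(x) + 4*sin(x) + 12*cos(x)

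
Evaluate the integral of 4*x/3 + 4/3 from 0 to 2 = 16/3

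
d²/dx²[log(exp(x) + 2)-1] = 2*exp(x)/(exp(2*x) + 4*exp(x) + 4)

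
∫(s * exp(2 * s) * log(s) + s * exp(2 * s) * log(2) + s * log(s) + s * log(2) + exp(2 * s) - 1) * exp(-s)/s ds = 2*log(2*s)*sinh(s) + C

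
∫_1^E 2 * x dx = -1 + exp(2)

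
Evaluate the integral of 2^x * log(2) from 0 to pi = -1 + 2^pi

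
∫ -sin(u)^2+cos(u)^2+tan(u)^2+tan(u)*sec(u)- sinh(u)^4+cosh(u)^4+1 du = sin(2*u)/2 + tan(u) + sinh(2*u)/2 + sec(u) + C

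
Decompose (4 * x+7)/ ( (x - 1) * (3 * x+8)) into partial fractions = 1/(3*x + 8) + 1/(x - 1)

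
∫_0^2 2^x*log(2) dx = 3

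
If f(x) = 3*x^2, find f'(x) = 6*x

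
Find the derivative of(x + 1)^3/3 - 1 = x^2 + 2*x + 1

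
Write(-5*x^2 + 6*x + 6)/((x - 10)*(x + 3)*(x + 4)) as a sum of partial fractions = -7/(x + 4) + 57/(13*(x + 3)) - 31/(13*(x - 10))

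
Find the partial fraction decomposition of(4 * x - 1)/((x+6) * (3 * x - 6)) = 25/(24*(x + 6)) + 7/(24*(x - 2))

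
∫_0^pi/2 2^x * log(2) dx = -1 + 2^(pi/2)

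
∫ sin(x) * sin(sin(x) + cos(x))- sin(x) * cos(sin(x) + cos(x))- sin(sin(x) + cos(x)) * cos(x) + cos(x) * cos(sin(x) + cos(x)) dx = sqrt(2)*sin(sqrt(2)*sin(x + pi/4) + pi/4) + C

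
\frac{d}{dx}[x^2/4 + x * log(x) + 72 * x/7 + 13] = x/2 + log(x) + 79/7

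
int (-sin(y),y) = cos(y) + C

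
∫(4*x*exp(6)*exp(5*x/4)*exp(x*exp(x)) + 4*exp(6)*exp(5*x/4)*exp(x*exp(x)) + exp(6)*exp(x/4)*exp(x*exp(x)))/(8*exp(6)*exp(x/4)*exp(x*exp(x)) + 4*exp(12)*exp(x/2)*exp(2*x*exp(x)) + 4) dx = exp(x*exp(x) + x/4 + 6)/(exp(x*exp(x) + x/4 + 6) + 1) + C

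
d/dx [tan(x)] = cos(x)^(-2)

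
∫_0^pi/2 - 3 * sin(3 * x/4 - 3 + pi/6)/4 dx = -cos(11*pi/24 + 3) - sin(pi/3 + 3)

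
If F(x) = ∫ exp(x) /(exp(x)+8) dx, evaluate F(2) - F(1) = -log(E/2 + 4) + log(exp(2)/2 + 4)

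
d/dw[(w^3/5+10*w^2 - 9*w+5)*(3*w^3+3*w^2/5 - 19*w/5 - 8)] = 18*w^5/5 + 753*w^4/5 - 2176*w^3/25 - 90*w^2 - 428*w/5 + 53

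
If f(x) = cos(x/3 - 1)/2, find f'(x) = -sin(x/3 - 1)/6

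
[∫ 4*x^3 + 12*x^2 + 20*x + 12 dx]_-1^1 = 32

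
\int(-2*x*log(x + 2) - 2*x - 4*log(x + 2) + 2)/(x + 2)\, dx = 2*(1 - x)*log(x + 2) + C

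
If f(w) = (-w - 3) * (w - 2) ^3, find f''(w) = -12*w^2 + 18*w + 12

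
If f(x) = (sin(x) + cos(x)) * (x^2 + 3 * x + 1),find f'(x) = sqrt(2)*x^2*cos(x + pi/4) - x*sin(x) + 5*x*cos(x) + 2*sin(x) + 4*cos(x)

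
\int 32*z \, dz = 16*z^2 + C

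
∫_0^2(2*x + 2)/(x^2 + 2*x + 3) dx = -log(3) + log(11)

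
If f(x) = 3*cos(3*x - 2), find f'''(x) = 81*sin(3*x - 2)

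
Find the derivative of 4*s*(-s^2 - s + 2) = -12*s^2 - 8*s + 8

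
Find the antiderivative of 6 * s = 3*s^2 + C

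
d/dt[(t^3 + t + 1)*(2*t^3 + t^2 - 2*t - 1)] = 12*t^5 + 5*t^4 + 6*t^2 - 2*t - 3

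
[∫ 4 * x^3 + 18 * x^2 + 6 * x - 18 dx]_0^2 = 40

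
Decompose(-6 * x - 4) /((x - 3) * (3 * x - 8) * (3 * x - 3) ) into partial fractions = 12/(3*x - 8) - 1/(3*(x - 1)) - 11/(3*(x - 3))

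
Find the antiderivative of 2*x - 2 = x^2 - 2*x + C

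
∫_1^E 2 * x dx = -1 + exp(2)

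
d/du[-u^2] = -2*u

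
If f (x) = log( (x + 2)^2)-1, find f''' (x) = 4/(x^3 + 6*x^2 + 12*x + 8)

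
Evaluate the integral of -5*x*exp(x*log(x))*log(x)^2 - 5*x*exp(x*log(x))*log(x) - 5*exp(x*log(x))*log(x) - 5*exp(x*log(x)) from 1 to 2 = -40*log(2)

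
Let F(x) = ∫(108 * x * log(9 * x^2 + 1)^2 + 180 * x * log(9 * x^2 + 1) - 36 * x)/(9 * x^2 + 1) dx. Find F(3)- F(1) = -5*log(10)^2 - 2*log(10)^3 - 2*log(82) + 2*log(10) + 5*log(82)^2 + 2*log(82)^3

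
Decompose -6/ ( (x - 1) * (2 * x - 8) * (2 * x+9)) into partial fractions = -12/(187*(2*x + 9)) + 1/(11*(x - 1)) - 1/(17*(x - 4))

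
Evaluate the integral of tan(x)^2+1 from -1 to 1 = 2*tan(1)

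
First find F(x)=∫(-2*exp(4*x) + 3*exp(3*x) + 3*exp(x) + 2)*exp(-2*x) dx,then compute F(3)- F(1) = -(-exp(-3) + exp(3))^2 - 3*E - 3*exp(-3) + 3*exp(-1) + (E - exp(-1))^2 + 3*exp(3)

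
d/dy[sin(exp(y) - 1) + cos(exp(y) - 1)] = sqrt(2)*exp(y)*cos(exp(y) - 1 + pi/4)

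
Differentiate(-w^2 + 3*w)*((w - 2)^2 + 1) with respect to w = -4*w^3 + 21*w^2 - 34*w + 15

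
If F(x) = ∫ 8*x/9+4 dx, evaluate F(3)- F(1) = 104/9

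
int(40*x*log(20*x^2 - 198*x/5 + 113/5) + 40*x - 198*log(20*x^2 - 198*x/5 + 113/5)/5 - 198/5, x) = (100*x^2 - 198*x + 113)*log(20*x^2 - 198*x/5 + 113/5)/5 + C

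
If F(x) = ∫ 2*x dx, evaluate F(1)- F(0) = 1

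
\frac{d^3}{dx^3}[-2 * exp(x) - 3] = -2*exp(x)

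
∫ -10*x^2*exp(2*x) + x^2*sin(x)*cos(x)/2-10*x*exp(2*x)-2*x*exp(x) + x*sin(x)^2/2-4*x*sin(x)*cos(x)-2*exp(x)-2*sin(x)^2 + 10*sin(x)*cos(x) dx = -5*x^2*exp(2*x) - 2*x*exp(x) + (x^2/4 - 2*x + 5)*sin(x)^2 + C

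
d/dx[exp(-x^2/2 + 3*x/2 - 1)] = (3 - 2*x)*exp(-x^2/2 + 3*x/2 - 1)/2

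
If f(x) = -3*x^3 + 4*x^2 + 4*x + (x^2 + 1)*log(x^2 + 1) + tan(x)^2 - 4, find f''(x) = 2*(-9*x^3 + x^2*log(x^2 + 1) + 3*x^2*tan(x)^4 + 4*x^2*tan(x)^2 + 8*x^2 - 9*x + log(x^2 + 1) + 3*tan(x)^4 + 4*tan(x)^2 + 6)/(x^2 + 1)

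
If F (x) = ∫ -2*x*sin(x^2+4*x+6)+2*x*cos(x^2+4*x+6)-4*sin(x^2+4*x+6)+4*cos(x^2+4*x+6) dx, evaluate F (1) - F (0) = sin(11) - cos(6) + cos(11) - sin(6)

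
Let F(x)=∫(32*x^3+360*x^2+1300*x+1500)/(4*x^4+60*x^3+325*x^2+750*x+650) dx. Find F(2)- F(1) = -2*log(1789) + 2*log(3994)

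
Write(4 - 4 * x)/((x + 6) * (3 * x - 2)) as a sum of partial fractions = 1/(5*(3*x - 2)) - 7/(5*(x + 6))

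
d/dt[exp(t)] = exp(t)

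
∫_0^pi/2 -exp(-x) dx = -1 + exp(-pi/2)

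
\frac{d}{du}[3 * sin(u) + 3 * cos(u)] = -3*sin(u) + 3*cos(u)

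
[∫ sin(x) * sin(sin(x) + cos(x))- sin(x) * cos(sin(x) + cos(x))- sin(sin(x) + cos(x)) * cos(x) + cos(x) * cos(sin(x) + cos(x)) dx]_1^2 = sqrt(2)*(-sin(pi/4 + sqrt(2)*sin(pi/4 + 1)) + sin(sqrt(2)*sin(pi/4 + 2) + pi/4))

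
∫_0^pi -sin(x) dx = -2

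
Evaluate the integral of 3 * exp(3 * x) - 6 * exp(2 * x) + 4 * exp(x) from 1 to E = -(-1 + E)^3 - E + exp(E) + (-1 + exp(E))^3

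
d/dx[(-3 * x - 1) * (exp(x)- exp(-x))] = (-3*x*exp(2*x) - 3*x - 4*exp(2*x) + 2)*exp(-x)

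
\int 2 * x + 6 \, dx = x^2 + 6*x + C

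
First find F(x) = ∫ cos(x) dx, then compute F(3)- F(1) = -sin(1) + sin(3)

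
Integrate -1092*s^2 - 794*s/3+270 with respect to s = -364*s^3 - 397*s^2/3 + 270*s + C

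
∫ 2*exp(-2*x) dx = -exp(-2*x) + C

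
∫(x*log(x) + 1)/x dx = (x + 1)*(log(x) - 1) + C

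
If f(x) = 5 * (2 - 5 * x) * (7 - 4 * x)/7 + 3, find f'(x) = 200*x/7 - 215/7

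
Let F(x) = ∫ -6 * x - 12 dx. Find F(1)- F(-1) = -24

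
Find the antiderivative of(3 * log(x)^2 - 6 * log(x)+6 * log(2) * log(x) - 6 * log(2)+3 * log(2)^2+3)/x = (log(2*x) - 1)^3 + C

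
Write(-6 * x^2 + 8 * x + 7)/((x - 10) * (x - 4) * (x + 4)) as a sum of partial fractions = -121/(112*(x + 4)) + 19/(16*(x - 4)) - 171/(28*(x - 10))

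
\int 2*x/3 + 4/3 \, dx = x^2/3 + 4*x/3 + C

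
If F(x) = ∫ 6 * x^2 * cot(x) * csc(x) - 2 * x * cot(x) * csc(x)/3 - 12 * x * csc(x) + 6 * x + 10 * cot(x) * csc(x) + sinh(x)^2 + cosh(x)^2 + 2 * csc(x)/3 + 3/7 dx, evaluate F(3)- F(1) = -62*csc(3) - sinh(2)/2 + 46*csc(1)/3 + 174/7 + sinh(6)/2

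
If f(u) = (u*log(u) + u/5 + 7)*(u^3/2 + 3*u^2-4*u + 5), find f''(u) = (60*u^3*log(u) + 47*u^3 + 180*u^2*log(u) + 396*u^2 - 80*u*log(u) + 284*u + 50)/(10*u)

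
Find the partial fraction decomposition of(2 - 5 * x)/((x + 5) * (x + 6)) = -32/(x + 6) + 27/(x + 5)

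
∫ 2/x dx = 2*log(x) + C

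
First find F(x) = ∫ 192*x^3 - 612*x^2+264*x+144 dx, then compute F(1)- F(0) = 120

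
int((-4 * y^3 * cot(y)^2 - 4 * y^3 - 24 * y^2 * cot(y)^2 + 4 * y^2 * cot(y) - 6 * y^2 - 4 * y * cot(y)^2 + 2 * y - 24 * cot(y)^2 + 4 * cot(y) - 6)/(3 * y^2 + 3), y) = 6*y + (4*y/3 + 8)*cot(y) + log(y^2 + 1) + C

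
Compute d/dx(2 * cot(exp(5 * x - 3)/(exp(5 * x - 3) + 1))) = -10*exp(-3)*exp(5*x)/((exp(-6)*exp(10*x) + 2*exp(-3)*exp(5*x) + 1)*sin(exp(5*x)/(exp(5*x) + exp(3)))^2)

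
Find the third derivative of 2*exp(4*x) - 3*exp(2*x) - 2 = 128*exp(4*x) - 24*exp(2*x)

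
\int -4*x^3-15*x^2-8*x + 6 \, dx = -x^4 - 5*x^3 - 4*x^2 + 6*x + C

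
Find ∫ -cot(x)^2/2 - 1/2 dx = cot(x)/2 + C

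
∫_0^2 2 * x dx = 4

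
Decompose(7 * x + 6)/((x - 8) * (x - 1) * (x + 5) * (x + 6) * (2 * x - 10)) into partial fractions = -9/(539*(x + 6)) + 29/(1560*(x + 5)) + 13/(2352*(x - 1)) - 41/(2640*(x - 5)) + 31/(3822*(x - 8))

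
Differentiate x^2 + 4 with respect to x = 2*x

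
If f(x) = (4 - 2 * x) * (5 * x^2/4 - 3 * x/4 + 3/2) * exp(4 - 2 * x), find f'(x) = (10*x^3 - 41*x^2 + 50*x - 36)*exp(4 - 2*x)/2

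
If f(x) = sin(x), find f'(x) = cos(x)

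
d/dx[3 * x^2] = 6*x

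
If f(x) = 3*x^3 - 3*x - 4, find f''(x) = 18*x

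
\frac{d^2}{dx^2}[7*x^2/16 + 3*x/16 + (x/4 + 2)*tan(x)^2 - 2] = 3*x*tan(x)^4/2 + 2*x*tan(x)^2 + x/2 + 12*tan(x)^4 + tan(x)^3 + 16*tan(x)^2 + tan(x) + 39/8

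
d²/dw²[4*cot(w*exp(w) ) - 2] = 4*(2*w^2*exp(w)*cos(w*exp(w))/sin(w*exp(w)) + 4*w*exp(w)*cos(w*exp(w))/sin(w*exp(w)) - w + 2*exp(w)*cos(w*exp(w))/sin(w*exp(w)) - 2)*exp(w)/sin(w*exp(w))^2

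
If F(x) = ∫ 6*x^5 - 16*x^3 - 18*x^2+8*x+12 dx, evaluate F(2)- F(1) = -15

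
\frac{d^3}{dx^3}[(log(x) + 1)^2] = (4*log(x) - 2)/x^3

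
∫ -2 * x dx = -x^2 + C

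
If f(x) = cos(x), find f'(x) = -sin(x)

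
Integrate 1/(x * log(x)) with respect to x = log(log(x)) + C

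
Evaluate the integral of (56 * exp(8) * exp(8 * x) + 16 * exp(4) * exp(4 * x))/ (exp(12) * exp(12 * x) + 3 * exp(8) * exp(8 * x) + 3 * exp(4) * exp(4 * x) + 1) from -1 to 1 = -13/4 + 4*exp(8)/(1 + exp(8)) + 5*exp(16)/(1 + exp(8))^2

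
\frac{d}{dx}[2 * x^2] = 4*x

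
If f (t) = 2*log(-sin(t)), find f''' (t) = 4*cos(t)/sin(t)^3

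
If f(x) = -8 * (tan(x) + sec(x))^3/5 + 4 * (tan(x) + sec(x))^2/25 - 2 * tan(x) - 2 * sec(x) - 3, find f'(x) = 2*(sin(x) + 1)^2*(-35*sin(x)/cos(x) + 4 - 85/cos(x))/(25*cos(x)^3)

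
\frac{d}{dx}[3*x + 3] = 3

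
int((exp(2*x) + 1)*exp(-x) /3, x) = 2*sinh(x)/3 + C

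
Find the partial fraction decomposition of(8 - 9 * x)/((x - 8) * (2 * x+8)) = -11/(6*(x + 4)) - 8/(3*(x - 8))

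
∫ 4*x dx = 2*x^2 + C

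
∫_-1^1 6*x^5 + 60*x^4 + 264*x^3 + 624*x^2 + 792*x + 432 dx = 1304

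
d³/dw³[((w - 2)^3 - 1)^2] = 120*w^3 - 720*w^2 + 1440*w - 972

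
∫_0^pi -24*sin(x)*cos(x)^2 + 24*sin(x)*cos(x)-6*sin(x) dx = -28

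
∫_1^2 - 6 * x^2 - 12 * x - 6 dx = -38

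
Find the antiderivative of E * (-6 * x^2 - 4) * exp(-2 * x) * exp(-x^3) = 2*exp(-x^3 - 2*x + 1) + C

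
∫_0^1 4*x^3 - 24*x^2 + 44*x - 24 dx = -9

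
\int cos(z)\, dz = sin(z) + C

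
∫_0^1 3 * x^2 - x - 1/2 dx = 0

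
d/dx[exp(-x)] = -exp(-x)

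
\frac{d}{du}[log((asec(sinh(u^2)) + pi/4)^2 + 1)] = 16*u*(4*asec(sinh(u^2)) + pi)*cosh(u^2)/(sqrt(2 - 1/tanh(u^2)^2)*(16*asec(sinh(u^2))^2 + 8*pi*asec(sinh(u^2)) + pi^2 + 16)*sinh(u^2)^2)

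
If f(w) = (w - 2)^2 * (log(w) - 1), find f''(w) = (2*w^2*log(w) + w^2 - 4*w - 4)/w^2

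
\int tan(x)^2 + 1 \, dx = tan(x) + C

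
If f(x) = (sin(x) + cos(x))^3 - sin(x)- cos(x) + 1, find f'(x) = sqrt(2)*(3*sin(3*x + pi/4) + cos(x + pi/4))/2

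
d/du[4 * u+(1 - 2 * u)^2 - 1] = 8*u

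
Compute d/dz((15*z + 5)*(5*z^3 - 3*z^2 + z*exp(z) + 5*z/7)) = 300*z^3 + 15*z^2*exp(z) - 60*z^2 + 35*z*exp(z) - 60*z/7 + 5*exp(z) + 25/7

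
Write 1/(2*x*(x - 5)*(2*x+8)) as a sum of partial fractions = 1/(144*(x + 4)) + 1/(180*(x - 5)) - 1/(80*x)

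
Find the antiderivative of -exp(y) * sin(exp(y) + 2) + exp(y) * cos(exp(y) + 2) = sqrt(2)*sin(exp(y) + pi/4 + 2) + C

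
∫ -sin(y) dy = cos(y) + C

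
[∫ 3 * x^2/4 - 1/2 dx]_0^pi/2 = -pi/4 + pi^3/32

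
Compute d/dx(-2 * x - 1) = -2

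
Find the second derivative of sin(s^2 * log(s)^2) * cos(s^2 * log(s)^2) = -8*s^2*log(s)^4*sin(2*s^2*log(s)^2) - 16*s^2*log(s)^3*sin(2*s^2*log(s)^2) - 8*s^2*log(s)^2*sin(2*s^2*log(s)^2) + 2*log(s)^2*cos(2*s^2*log(s)^2) + 6*log(s)*cos(2*s^2*log(s)^2) + 2*cos(2*s^2*log(s)^2)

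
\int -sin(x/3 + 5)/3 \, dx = cos(x/3 + 5) + C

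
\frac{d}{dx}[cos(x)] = -sin(x)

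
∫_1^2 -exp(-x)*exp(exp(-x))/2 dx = -exp(exp(-1))/2 + exp(exp(-2))/2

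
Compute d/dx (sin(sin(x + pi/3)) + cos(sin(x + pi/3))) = sqrt(2)*cos(x + pi/3)*cos(sin(x)/2 + sqrt(3)*cos(x)/2 + pi/4)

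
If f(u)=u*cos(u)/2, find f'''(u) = u*sin(u)/2 - 3*cos(u)/2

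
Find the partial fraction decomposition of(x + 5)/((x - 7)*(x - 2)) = -7/(5*(x - 2)) + 12/(5*(x - 7))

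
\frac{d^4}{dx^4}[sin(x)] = sin(x)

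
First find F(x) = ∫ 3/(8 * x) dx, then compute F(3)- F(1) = 3*log(3)/8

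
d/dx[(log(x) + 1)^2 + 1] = (2*log(x) + 2)/x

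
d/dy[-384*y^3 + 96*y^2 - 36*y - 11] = -1152*y^2 + 192*y - 36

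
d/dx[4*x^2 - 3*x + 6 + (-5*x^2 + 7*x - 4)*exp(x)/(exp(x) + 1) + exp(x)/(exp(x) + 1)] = (-5*x^2*exp(x) - 2*x*exp(2*x) + 13*x*exp(x) + 8*x + 4*exp(2*x) - 2*exp(x) - 3)/(exp(2*x) + 2*exp(x) + 1)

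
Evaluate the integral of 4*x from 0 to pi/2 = pi^2/2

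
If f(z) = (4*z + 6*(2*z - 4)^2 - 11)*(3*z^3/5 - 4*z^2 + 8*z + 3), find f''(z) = 288*z^3 - 9072*z^2/5 + 3666*z - 2008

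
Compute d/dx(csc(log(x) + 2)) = -cot(log(x) + 2)*csc(log(x) + 2)/x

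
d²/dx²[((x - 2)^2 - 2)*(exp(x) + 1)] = x^2*exp(x) - 4*exp(x) + 2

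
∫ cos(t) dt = sin(t) + C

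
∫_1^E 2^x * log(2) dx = -2 + 2^E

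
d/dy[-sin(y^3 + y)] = -(3*y^2 + 1)*cos(y*(y^2 + 1))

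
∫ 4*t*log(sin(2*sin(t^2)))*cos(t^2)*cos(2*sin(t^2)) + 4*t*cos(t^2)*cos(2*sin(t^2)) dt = log(sin(2*sin(t^2)))*sin(2*sin(t^2)) + C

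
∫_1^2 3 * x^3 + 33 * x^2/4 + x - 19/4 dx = 109/4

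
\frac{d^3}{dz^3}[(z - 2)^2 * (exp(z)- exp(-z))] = (z^2*exp(2*z) + z^2 + 2*z*exp(2*z) - 10*z - 2*exp(2*z) + 22)*exp(-z)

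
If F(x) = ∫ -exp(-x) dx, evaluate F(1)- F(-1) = -E + exp(-1)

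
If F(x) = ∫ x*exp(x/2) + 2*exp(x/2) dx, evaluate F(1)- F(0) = 2*exp(1/2)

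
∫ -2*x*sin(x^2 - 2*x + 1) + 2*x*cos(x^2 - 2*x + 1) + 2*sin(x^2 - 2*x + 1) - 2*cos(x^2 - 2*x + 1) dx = sin((x - 1)^2) + cos((x - 1)^2) + C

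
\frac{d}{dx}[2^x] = 2^x*log(2)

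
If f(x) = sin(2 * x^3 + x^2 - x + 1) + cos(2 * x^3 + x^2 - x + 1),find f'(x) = -6*x^2*sin(2*x^3 + x^2 - x + 1) + 6*x^2*cos(2*x^3 + x^2 - x + 1) - 2*x*sin(2*x^3 + x^2 - x + 1) + 2*x*cos(2*x^3 + x^2 - x + 1) + sin(2*x^3 + x^2 - x + 1) - cos(2*x^3 + x^2 - x + 1)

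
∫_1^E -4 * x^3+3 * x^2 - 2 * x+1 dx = (1 - E)*(E + exp(3))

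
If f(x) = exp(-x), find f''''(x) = exp(-x)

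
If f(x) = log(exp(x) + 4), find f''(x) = 4*exp(x)/(exp(2*x) + 8*exp(x) + 16)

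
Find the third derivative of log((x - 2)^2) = 4/(x^3 - 6*x^2 + 12*x - 8)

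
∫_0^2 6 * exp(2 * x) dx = -3 + 3*exp(4)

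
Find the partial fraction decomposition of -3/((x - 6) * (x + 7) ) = 3/(13*(x + 7)) - 3/(13*(x - 6))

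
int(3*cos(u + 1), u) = 3*sin(u + 1) + C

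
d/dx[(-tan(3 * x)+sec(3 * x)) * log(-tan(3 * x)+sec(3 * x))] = 3*(log(-tan(3*x) + 1/cos(3*x))*sin(3*x) - log(-tan(3*x) + 1/cos(3*x)) + sin(3*x) - 1)/cos(3*x)^2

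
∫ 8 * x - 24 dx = 4*x^2 - 24*x + C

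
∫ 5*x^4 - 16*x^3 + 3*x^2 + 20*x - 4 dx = x^5 - 4*x^4 + x^3 + 10*x^2 - 4*x + C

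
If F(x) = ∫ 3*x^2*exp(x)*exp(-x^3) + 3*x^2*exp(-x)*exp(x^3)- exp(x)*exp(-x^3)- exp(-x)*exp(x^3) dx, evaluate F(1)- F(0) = 0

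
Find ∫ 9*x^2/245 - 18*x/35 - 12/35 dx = 3*x^3/245 - 9*x^2/35 - 12*x/35 + C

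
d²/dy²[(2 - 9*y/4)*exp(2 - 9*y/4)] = (1296 - 729*y)*exp(2 - 9*y/4)/64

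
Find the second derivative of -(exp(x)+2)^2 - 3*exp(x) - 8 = -4*exp(2*x) - 7*exp(x)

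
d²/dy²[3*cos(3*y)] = -27*cos(3*y)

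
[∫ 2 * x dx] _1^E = -1 + exp(2)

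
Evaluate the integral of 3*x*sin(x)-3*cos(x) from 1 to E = 3*cos(1) - 3*E*cos(E)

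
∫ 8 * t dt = 4*t^2 + C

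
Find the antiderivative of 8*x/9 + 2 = 4*x^2/9 + 2*x + C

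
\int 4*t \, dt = 2*t^2 + C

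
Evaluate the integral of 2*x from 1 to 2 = 3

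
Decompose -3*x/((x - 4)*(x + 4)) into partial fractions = -3/(2*(x + 4)) - 3/(2*(x - 4))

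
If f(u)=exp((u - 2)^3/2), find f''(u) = 9*u^4*exp(u^3/2 - 3*u^2 + 6*u - 4)/4 - 18*u^3*exp(u^3/2 - 3*u^2 + 6*u - 4) + 54*u^2*exp(u^3/2 - 3*u^2 + 6*u - 4) - 69*u*exp(u^3/2 - 3*u^2 + 6*u - 4) + 30*exp(u^3/2 - 3*u^2 + 6*u - 4)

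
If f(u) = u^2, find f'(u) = 2*u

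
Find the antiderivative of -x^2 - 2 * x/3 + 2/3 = -x^3/3 - x^2/3 + 2*x/3 + C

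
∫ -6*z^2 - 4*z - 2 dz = -2*z^3 - 2*z^2 - 2*z + C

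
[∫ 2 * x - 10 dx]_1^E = -16 + (-5 + E)^2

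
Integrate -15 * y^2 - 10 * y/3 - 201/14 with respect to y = -5*y^3 - 5*y^2/3 - 201*y/14 + C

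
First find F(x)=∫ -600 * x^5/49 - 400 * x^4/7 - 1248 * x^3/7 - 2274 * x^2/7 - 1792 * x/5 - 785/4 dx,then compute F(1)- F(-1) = -8847/14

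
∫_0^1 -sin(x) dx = -1 + cos(1)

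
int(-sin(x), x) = cos(x) + C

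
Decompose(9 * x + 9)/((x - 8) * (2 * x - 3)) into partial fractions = -45/(13*(2*x - 3)) + 81/(13*(x - 8))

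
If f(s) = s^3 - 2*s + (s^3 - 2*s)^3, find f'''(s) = 504*s^6 - 1260*s^4 + 720*s^2 - 42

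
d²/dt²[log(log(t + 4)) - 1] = (-log(t + 4) - 1)/(t^2*log(t + 4)^2 + 8*t*log(t + 4)^2 + 16*log(t + 4)^2)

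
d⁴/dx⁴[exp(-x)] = exp(-x)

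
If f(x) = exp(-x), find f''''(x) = exp(-x)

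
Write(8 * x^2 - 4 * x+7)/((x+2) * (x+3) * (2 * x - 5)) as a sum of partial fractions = 188/(99*(2*x - 5)) + 91/(11*(x + 3)) - 47/(9*(x + 2))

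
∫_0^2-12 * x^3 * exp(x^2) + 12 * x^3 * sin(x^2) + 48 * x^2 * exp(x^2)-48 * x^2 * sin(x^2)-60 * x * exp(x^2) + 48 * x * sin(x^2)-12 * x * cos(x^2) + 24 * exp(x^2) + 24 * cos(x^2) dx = 48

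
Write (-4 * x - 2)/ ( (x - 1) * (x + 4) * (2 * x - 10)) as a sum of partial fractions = 7/(45*(x + 4)) + 3/(20*(x - 1)) - 11/(36*(x - 5))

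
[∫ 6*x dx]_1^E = -3 + 3*exp(2)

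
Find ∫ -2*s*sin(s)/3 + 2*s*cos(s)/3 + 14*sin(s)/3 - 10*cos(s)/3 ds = 2*sqrt(2)*(s - 6)*sin(s + pi/4)/3 + C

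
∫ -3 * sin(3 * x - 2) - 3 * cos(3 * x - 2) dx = sqrt(2)*cos(3*x - 2 + pi/4) + C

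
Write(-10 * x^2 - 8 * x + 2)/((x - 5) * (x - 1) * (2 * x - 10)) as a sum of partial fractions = -1/(2*(x - 1)) - 9/(2*(x - 5)) - 36/(x - 5)^2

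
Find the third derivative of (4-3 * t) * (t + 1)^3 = -72*t - 30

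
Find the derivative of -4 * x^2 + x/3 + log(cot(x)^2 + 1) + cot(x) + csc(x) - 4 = -8*x - cot(x)^2 - cot(x)*csc(x) - 2*cot(x) - 2/3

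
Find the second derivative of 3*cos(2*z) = -12*cos(2*z)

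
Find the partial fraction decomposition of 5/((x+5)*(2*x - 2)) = -5/(12*(x + 5)) + 5/(12*(x - 1))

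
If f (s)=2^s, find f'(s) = 2^s*log(2)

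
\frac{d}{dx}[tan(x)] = cos(x)^(-2)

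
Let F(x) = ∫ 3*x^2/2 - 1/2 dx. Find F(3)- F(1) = 12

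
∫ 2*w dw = w^2 + C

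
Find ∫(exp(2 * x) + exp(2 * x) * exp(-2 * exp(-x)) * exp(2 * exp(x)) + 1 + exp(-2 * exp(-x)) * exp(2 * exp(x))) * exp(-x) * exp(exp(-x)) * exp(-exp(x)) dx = 2*sinh(2*sinh(x)) + C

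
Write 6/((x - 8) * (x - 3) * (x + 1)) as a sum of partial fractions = 1/(6*(x + 1)) - 3/(10*(x - 3)) + 2/(15*(x - 8))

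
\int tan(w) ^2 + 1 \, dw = tan(w) + C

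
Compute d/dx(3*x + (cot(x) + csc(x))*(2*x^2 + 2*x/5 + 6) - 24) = -2*x^2*cos(x)/sin(x)^2 - 2*x^2/sin(x)^2 + 4*x/tan(x) + 4*x/sin(x) - 2*x*cos(x)/(5*sin(x)^2) - 2*x/(5*sin(x)^2) + 3 + 2/(5*tan(x)) + 2/(5*sin(x)) - 6*cos(x)/sin(x)^2 - 6/sin(x)^2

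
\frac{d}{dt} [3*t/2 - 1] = 3/2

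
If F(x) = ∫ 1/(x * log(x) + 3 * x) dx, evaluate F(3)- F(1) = -log(3) + log(log(3) + 3)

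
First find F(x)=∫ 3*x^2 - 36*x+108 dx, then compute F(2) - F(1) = 61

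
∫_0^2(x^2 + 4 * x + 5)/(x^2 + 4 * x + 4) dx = 9/4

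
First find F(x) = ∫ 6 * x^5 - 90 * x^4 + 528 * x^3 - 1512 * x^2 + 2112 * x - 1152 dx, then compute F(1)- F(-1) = -3348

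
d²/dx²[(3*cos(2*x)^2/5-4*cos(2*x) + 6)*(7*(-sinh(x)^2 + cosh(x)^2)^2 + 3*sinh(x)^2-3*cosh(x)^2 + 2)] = -1152*sin(x)^4/5 + 192*sin(x)^2/5 + 336/5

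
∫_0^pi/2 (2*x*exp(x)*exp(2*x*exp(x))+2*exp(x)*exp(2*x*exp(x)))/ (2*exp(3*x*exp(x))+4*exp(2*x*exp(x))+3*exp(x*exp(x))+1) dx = -log(5/4) + log(exp(pi*exp(pi/2))/(1 + exp(pi*exp(pi/2)/2))^2 + 1)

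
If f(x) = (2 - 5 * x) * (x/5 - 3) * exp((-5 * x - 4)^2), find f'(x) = -50*x^3*exp(25*x^2 + 40*x + 16) + 730*x^2*exp(25*x^2 + 40*x + 16) + 314*x*exp(25*x^2 + 40*x + 16) - 1123*exp(25*x^2 + 40*x + 16)/5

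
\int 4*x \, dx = 2*x^2 + C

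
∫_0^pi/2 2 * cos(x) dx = 2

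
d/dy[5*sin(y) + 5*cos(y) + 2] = -5*sin(y) + 5*cos(y)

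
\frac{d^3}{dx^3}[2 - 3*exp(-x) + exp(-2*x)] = (3*exp(x) - 8)*exp(-2*x)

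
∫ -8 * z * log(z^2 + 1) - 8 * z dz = -4*(z^2 + 1)*log(z^2 + 1) + C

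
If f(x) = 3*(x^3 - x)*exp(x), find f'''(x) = 3*x^3*exp(x) + 27*x^2*exp(x) + 51*x*exp(x) + 9*exp(x)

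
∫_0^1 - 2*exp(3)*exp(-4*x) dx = -exp(3)/2 + exp(-1)/2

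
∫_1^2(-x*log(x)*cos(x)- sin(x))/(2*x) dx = -log(2)*sin(2)/2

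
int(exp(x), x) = exp(x) + C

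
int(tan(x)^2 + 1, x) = tan(x) + C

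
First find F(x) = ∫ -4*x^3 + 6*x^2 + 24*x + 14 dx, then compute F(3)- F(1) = 96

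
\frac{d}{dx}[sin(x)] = cos(x)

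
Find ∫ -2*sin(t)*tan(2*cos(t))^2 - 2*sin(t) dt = tan(2*cos(t)) + C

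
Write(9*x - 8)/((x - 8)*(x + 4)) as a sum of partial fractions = 11/(3*(x + 4)) + 16/(3*(x - 8))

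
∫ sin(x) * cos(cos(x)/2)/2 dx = -sin(cos(x)/2) + C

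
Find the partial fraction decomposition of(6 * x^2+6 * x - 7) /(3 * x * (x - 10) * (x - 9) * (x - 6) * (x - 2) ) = -29/(1344*(x - 2)) + 245/(864*(x - 6)) - 533/(567*(x - 9)) + 653/(960*(x - 10)) - 7/(3240*x)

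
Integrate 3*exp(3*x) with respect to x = exp(3*x) + C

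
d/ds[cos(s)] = -sin(s)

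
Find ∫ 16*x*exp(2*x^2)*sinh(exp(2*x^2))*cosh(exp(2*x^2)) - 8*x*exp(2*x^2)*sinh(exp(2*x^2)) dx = 2*(cosh(exp(2*x^2)) - 1)*cosh(exp(2*x^2)) + C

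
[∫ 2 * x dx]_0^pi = pi^2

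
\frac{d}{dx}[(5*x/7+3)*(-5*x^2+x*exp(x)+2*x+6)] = 5*x^2*exp(x)/7 - 75*x^2/7 + 31*x*exp(x)/7 - 190*x/7 + 3*exp(x) + 72/7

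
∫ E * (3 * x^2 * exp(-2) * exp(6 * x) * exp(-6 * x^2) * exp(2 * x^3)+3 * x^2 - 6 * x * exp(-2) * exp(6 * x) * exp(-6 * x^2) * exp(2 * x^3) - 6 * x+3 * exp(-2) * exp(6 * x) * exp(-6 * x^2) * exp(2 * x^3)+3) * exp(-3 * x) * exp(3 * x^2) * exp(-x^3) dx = 2*sinh((x - 1)^3) + C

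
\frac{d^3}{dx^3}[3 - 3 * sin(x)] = 3*cos(x)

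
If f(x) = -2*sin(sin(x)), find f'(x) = -2*cos(x)*cos(sin(x))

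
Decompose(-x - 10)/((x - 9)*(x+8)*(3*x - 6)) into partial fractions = -1/(255*(x + 8)) + 2/(35*(x - 2)) - 19/(357*(x - 9))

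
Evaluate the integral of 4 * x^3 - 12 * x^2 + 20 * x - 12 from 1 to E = -4 + (2 + (-1 + E)^2)^2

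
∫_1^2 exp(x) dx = -E + exp(2)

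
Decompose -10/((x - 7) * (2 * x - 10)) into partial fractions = 5/(2*(x - 5)) - 5/(2*(x - 7))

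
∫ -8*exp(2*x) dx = -4*exp(2*x) + C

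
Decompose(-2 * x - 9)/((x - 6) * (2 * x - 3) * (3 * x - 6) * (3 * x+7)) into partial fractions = 3/(575*(3*x + 7)) - 32/(207*(2*x - 3)) + 1/(12*(x - 2)) - 7/(900*(x - 6))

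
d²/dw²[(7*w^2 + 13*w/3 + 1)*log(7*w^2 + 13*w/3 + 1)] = (882*w^2*log(7*w^2 + 13*w/3 + 1) + 2646*w^2 + 546*w*log(7*w^2 + 13*w/3 + 1) + 1638*w + 126*log(7*w^2 + 13*w/3 + 1) + 295)/(63*w^2 + 39*w + 9)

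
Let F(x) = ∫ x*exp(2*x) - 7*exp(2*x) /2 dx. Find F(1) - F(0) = 2 - 3*exp(2)/2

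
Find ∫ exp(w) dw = exp(w) + C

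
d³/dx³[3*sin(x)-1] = -3*cos(x)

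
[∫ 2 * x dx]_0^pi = pi^2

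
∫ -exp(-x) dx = exp(-x) + C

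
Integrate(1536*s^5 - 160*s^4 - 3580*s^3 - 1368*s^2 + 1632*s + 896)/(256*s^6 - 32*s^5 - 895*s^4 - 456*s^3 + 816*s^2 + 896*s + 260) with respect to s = log((-16*s^3 + s^2 + 28*s + 16)^2/4 + 1) + C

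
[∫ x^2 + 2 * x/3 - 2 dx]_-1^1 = -10/3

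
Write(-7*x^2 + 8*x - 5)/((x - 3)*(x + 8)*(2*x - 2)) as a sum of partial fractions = -47/(18*(x + 8)) + 1/(9*(x - 1)) - 1/(x - 3)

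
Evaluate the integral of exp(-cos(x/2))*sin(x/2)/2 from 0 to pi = 1 - exp(-1)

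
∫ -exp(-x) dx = exp(-x) + C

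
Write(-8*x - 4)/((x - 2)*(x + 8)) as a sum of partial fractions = -6/(x + 8) - 2/(x - 2)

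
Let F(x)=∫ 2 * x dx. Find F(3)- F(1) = 8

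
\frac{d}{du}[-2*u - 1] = -2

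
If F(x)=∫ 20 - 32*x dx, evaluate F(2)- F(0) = -24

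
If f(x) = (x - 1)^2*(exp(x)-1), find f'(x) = x^2*exp(x) - 2*x - exp(x) + 2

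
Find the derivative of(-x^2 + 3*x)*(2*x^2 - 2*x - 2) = -8*x^3 + 24*x^2 - 8*x - 6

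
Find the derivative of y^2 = 2*y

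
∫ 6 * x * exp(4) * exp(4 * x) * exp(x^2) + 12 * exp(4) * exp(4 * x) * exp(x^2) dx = 3*exp((x + 2)^2) + C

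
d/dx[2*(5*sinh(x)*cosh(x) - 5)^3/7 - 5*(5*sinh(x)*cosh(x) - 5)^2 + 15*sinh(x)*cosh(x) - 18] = 375*(cosh(2*x) - 1)^2*cosh(2*x)/14 - 1625*sinh(4*x)/14 + 2230*cosh(2*x)/7 + 375*cosh(4*x)/14 + 375/14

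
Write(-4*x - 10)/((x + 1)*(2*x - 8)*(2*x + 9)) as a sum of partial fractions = 16/(119*(2*x + 9)) + 3/(35*(x + 1)) - 13/(85*(x - 4))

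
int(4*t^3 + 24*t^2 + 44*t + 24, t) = t^4 + 8*t^3 + 22*t^2 + 24*t + C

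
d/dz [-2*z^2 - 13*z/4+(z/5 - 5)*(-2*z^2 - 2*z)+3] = -6*z^2/5 + 76*z/5 + 27/4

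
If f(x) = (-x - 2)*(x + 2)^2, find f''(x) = -6*x - 12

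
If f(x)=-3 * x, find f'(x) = -3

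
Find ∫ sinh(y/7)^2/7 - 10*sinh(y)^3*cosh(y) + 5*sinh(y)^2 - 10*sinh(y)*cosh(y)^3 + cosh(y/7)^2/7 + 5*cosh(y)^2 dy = sinh(2*y/7)/2 + 5*sinh(2*y)/2 - 5*cosh(4*y)/8 + C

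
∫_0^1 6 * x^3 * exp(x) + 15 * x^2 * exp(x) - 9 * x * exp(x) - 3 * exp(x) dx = 0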